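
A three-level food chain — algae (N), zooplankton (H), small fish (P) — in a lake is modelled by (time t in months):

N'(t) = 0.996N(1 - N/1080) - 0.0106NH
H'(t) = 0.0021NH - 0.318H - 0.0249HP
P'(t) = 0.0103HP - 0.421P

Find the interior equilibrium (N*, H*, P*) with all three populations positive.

N* ≈ 610, H* ≈ 40.9, P* ≈ 38.7

From dP/dt = 0: 0.0103H* = 0.421, so H* = 40.9.
From dN/dt = 0: 0.996(1 - N*/1080) = 0.0106·40.9, giving N* = 1080·(1 - 0.435) = 610.
From dH/dt = 0: 0.0021·610 - 0.318 = 0.0249P*, so P* = 0.963/0.0249 = 38.7.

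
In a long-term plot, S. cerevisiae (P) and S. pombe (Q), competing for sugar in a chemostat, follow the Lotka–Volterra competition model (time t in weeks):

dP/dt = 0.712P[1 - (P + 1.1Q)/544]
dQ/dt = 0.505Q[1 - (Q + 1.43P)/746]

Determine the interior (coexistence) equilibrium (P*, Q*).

P* ≈ 483, Q* ≈ 55.7

Setting both brackets to zero gives the nullclines P + 1.1Q = 544 and 1.43P + Q = 746.
Substituting Q = 746 - 1.43P into the first: P(1 - 1.1·1.43) = 544 - 1.1·746.
So P* = -277/-0.573 = 483, and then Q* = 746 - 1.43·483 = 55.7.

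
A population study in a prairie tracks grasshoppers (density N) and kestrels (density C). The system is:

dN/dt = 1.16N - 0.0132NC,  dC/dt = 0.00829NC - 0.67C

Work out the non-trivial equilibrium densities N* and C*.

Set dC/dt = 0 with C > 0: 0.00829N - 0.67 = 0, so N* = 0.67/0.00829 = 80.8.
Set dN/dt = 0 with N > 0: 1.16 - 0.0132C = 0, so C* = 1.16/0.0132 = 87.9.

N* ≈ 80.8, C* ≈ 87.9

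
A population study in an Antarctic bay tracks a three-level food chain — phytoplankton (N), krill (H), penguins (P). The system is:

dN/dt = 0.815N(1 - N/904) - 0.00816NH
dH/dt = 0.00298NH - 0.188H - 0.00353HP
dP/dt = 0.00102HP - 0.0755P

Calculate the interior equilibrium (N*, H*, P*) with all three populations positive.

N* ≈ 234, H* ≈ 74, P* ≈ 144

From dP/dt = 0: 0.00102H* = 0.0755, so H* = 74.
From dN/dt = 0: 0.815(1 - N*/904) = 0.00816·74, giving N* = 904·(1 - 0.741) = 234.
From dH/dt = 0: 0.00298·234 - 0.188 = 0.00353P*, so P* = 0.509/0.00353 = 144.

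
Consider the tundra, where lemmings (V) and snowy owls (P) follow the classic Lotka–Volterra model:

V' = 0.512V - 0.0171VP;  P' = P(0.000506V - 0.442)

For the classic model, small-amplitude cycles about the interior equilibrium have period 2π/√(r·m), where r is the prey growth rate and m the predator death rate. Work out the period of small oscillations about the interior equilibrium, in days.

T ≈ 13.2 days

Here r = 0.512 and m = 0.442, so r·m = 0.226.
ω = √0.226 = 0.476 per day, hence T = 2π/ω ≈ 13.2 days.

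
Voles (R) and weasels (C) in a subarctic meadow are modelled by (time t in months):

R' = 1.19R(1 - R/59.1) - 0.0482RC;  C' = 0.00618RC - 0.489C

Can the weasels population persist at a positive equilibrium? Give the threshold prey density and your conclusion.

Threshold R = 79.1; K < 79.1, so no, the predator goes extinct.

The predator equation gives dC/dt > 0 only when R > 0.489/0.00618 = 79.1.
Without the predator, R → K = 59.1. Since 59.1 < 79.1, the predator cannot invade.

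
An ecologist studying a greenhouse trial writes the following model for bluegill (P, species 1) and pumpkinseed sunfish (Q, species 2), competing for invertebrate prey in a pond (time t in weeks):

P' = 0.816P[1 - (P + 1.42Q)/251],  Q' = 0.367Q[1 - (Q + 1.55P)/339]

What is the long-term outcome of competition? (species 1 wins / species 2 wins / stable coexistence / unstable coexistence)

Compare the nullcline intercepts: K1/α12 = 251/1.42 = 177 < K2 = 339; K2/α21 = 339/1.55 = 219 < K1 = 251.
Since both are reversed, neither can invade when rare; the interior point is a saddle.

unstable coexistence (outcome depends on initial conditions)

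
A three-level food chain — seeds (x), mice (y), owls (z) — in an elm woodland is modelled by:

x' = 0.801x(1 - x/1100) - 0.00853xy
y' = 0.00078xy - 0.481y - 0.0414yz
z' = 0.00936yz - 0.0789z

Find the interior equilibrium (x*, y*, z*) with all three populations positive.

x* ≈ 1000, y* ≈ 8.43, z* ≈ 7.25

From dz/dt = 0: 0.00936y* = 0.0789, so y* = 8.43.
From dx/dt = 0: 0.801(1 - x*/1100) = 0.00853·8.43, giving x* = 1100·(1 - 0.0898) = 1000.
From dy/dt = 0: 0.00078·1000 - 0.481 = 0.0414z*, so z* = 0.3/0.0414 = 7.25.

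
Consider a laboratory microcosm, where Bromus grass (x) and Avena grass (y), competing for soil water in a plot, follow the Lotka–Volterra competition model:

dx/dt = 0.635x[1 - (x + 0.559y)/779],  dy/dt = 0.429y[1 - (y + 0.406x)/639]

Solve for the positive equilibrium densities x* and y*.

x* ≈ 546, y* ≈ 417

Setting both brackets to zero gives the nullclines x + 0.559y = 779 and 0.406x + y = 639.
Substituting y = 639 - 0.406x into the first: x(1 - 0.559·0.406) = 779 - 0.559·639.
So x* = 422/0.773 = 546, and then y* = 639 - 0.406·546 = 417.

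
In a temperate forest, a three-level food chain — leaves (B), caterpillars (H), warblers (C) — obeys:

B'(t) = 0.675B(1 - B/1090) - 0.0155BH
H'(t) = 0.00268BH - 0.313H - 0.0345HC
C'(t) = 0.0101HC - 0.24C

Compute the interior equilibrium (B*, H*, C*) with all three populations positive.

B* ≈ 495, H* ≈ 23.8, C* ≈ 29.4

From dC/dt = 0: 0.0101H* = 0.24, so H* = 23.8.
From dB/dt = 0: 0.675(1 - B*/1090) = 0.0155·23.8, giving B* = 1090·(1 - 0.546) = 495.
From dH/dt = 0: 0.00268·495 - 0.313 = 0.0345C*, so C* = 1.01/0.0345 = 29.4.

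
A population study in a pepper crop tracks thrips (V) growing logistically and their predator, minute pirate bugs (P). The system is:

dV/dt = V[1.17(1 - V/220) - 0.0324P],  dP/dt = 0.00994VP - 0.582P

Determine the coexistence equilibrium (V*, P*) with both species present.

V* ≈ 58.6, P* ≈ 26.5

From dP/dt = 0 with P > 0: 0.00994V* = 0.582, so V* = 58.6.
Substitute into dV/dt = 0: 1.17(1 - 58.6/220) = 0.0324P*.
The bracket is 0.734, giving P* = 0.859/0.0324 = 26.5.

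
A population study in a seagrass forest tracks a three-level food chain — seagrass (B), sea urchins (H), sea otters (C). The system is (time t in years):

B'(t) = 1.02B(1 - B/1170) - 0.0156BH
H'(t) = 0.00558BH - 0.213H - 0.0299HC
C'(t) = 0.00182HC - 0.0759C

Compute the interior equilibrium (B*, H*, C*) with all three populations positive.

B* ≈ 424, H* ≈ 41.7, C* ≈ 72

From dC/dt = 0: 0.00182H* = 0.0759, so H* = 41.7.
From dB/dt = 0: 1.02(1 - B*/1170) = 0.0156·41.7, giving B* = 1170·(1 - 0.638) = 424.
From dH/dt = 0: 0.00558·424 - 0.213 = 0.0299C*, so C* = 2.15/0.0299 = 72.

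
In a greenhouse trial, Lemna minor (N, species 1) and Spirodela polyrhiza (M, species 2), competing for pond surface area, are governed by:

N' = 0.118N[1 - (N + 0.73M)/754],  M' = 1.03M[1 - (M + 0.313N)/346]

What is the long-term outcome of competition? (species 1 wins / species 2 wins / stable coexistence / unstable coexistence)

Compare the nullcline intercepts: K1/α12 = 754/0.73 = 1030 > K2 = 346; K2/α21 = 346/0.313 = 1110 > K1 = 754.
Since both inequalities hold, each species can invade when rare, so the interior equilibrium is stable.

stable coexistence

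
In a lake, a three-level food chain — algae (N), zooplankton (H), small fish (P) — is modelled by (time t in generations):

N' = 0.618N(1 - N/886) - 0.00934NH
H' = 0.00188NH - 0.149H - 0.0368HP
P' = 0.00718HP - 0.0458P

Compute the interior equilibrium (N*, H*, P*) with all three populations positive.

N* ≈ 801, H* ≈ 6.38, P* ≈ 36.9

From dP/dt = 0: 0.00718H* = 0.0458, so H* = 6.38.
From dN/dt = 0: 0.618(1 - N*/886) = 0.00934·6.38, giving N* = 886·(1 - 0.0964) = 801.
From dH/dt = 0: 0.00188·801 - 0.149 = 0.0368P*, so P* = 1.36/0.0368 = 36.9.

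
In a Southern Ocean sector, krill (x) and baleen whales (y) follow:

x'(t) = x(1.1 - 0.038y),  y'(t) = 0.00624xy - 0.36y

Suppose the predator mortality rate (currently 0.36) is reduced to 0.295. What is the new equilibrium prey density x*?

At the interior fixed point, setting dy/dt = 0 with y > 0 fixes x* = (predator death rate)/(xy coefficient) — independent of the other coefficients.
With the change, x* = 0.295/0.00624 = 47.3; it falls from 57.7.

x* ≈ 47.3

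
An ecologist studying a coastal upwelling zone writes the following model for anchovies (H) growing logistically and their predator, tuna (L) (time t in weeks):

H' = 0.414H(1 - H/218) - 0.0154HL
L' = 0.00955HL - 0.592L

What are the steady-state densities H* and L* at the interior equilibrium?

H* ≈ 62, L* ≈ 19.2

From dL/dt = 0 with L > 0: 0.00955H* = 0.592, so H* = 62.
Substitute into dH/dt = 0: 0.414(1 - 62/218) = 0.0154L*.
The bracket is 0.716, giving L* = 0.296/0.0154 = 19.2.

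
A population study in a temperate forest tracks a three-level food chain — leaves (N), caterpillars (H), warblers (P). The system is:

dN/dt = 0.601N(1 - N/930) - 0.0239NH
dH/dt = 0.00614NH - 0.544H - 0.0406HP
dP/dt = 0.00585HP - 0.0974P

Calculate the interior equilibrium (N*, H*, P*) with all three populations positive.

N* ≈ 314, H* ≈ 16.6, P* ≈ 34.1

From dP/dt = 0: 0.00585H* = 0.0974, so H* = 16.6.
From dN/dt = 0: 0.601(1 - N*/930) = 0.0239·16.6, giving N* = 930·(1 - 0.662) = 314.
From dH/dt = 0: 0.00614·314 - 0.544 = 0.0406P*, so P* = 1.39/0.0406 = 34.1.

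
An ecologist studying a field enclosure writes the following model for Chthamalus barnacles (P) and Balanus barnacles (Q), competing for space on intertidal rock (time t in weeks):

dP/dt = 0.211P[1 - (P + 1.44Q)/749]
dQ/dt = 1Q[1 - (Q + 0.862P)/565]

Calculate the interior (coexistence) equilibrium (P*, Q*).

P* ≈ 268, Q* ≈ 334

Setting both brackets to zero gives the nullclines P + 1.44Q = 749 and 0.862P + Q = 565.
Substituting Q = 565 - 0.862P into the first: P(1 - 1.44·0.862) = 749 - 1.44·565.
So P* = -64.6/-0.241 = 268, and then Q* = 565 - 0.862·268 = 334.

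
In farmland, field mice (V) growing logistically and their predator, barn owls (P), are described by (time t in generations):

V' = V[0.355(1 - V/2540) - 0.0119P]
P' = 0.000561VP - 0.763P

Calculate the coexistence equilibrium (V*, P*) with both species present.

V* ≈ 1360, P* ≈ 13.9

From dP/dt = 0 with P > 0: 0.000561V* = 0.763, so V* = 1360.
Substitute into dV/dt = 0: 0.355(1 - 1360/2540) = 0.0119P*.
The bracket is 0.465, giving P* = 0.165/0.0119 = 13.9.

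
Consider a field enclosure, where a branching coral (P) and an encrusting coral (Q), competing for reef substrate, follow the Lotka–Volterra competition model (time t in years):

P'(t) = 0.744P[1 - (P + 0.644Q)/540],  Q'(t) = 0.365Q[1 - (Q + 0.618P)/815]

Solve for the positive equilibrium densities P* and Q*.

Setting both brackets to zero gives the nullclines P + 0.644Q = 540 and 0.618P + Q = 815.
Substituting Q = 815 - 0.618P into the first: P(1 - 0.644·0.618) = 540 - 0.644·815.
So P* = 15.1/0.602 = 25.1, and then Q* = 815 - 0.618·25.1 = 799.

P* ≈ 25.1, Q* ≈ 799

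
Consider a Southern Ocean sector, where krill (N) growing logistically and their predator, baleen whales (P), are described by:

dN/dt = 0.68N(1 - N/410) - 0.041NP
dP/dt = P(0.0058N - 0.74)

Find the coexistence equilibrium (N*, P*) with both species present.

N* ≈ 128, P* ≈ 11.4

From dP/dt = 0 with P > 0: 0.0058N* = 0.74, so N* = 128.
Substitute into dN/dt = 0: 0.68(1 - 128/410) = 0.041P*.
The bracket is 0.689, giving P* = 0.468/0.041 = 11.4.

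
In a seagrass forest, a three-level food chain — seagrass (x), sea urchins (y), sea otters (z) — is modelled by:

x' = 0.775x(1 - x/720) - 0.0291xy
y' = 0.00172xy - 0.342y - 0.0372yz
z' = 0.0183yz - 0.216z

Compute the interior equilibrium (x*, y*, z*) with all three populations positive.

From dz/dt = 0: 0.0183y* = 0.216, so y* = 11.8.
From dx/dt = 0: 0.775(1 - x*/720) = 0.0291·11.8, giving x* = 720·(1 - 0.443) = 401.
From dy/dt = 0: 0.00172·401 - 0.342 = 0.0372z*, so z* = 0.348/0.0372 = 9.34.

x* ≈ 401, y* ≈ 11.8, z* ≈ 9.34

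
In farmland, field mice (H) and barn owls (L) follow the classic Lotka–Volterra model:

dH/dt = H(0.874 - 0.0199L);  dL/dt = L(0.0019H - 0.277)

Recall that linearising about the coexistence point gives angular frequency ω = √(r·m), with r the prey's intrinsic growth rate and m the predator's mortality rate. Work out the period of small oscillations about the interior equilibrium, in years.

Here r = 0.874 and m = 0.277, so r·m = 0.242.
ω = √0.242 = 0.492 per year, hence T = 2π/ω ≈ 12.8 years.

T ≈ 12.8 years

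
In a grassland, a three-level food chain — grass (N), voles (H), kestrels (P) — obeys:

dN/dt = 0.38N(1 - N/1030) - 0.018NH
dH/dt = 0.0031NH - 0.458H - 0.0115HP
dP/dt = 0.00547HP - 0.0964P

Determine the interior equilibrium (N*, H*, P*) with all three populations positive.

N* ≈ 170, H* ≈ 17.6, P* ≈ 6.04

From dP/dt = 0: 0.00547H* = 0.0964, so H* = 17.6.
From dN/dt = 0: 0.38(1 - N*/1030) = 0.018·17.6, giving N* = 1030·(1 - 0.835) = 170.
From dH/dt = 0: 0.0031·170 - 0.458 = 0.0115P*, so P* = 0.0695/0.0115 = 6.04.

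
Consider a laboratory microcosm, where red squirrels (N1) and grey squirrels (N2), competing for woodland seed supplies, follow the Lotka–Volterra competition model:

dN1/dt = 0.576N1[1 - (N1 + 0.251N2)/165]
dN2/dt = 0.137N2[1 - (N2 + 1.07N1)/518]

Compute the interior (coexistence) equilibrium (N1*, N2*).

N1* ≈ 47.8, N2* ≈ 467

Setting both brackets to zero gives the nullclines N1 + 0.251N2 = 165 and 1.07N1 + N2 = 518.
Substituting N2 = 518 - 1.07N1 into the first: N1(1 - 0.251·1.07) = 165 - 0.251·518.
So N1* = 35/0.731 = 47.8, and then N2* = 518 - 1.07·47.8 = 467.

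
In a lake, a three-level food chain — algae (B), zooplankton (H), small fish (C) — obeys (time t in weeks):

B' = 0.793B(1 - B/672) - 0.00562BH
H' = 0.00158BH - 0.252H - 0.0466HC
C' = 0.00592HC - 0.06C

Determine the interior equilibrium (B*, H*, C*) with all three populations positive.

From dC/dt = 0: 0.00592H* = 0.06, so H* = 10.1.
From dB/dt = 0: 0.793(1 - B*/672) = 0.00562·10.1, giving B* = 672·(1 - 0.0718) = 624.
From dH/dt = 0: 0.00158·624 - 0.252 = 0.0466C*, so C* = 0.733/0.0466 = 15.7.

B* ≈ 624, H* ≈ 10.1, C* ≈ 15.7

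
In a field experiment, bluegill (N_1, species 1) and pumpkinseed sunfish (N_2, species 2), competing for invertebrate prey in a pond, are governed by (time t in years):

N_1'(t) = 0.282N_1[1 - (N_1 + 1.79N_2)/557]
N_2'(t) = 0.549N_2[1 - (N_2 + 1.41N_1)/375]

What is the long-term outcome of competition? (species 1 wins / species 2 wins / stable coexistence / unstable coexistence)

Compare the nullcline intercepts: K1/α12 = 557/1.79 = 311 < K2 = 375; K2/α21 = 375/1.41 = 266 < K1 = 557.
Since both are reversed, neither can invade when rare; the interior point is a saddle.

unstable coexistence (outcome depends on initial conditions)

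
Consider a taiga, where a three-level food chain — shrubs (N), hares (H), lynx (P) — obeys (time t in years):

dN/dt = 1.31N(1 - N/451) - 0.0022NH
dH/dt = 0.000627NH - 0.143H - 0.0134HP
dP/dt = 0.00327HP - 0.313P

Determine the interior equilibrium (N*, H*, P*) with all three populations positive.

From dP/dt = 0: 0.00327H* = 0.313, so H* = 95.7.
From dN/dt = 0: 1.31(1 - N*/451) = 0.0022·95.7, giving N* = 451·(1 - 0.161) = 379.
From dH/dt = 0: 0.000627·379 - 0.143 = 0.0134P*, so P* = 0.0943/0.0134 = 7.04.

N* ≈ 379, H* ≈ 95.7, P* ≈ 7.04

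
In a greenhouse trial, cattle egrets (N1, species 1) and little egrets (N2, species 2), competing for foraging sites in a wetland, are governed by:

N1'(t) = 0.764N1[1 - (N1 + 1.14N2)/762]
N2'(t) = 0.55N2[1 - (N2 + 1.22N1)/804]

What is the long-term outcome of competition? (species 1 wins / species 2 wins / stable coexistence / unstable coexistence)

Compare the nullcline intercepts: K1/α12 = 762/1.14 = 668 < K2 = 804; K2/α21 = 804/1.22 = 659 < K1 = 762.
Since both are reversed, neither can invade when rare; the interior point is a saddle.

unstable coexistence (outcome depends on initial conditions)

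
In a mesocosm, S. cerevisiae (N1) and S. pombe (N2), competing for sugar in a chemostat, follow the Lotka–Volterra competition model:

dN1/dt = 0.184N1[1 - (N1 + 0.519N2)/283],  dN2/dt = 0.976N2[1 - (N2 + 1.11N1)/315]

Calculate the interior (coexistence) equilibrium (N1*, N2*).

Setting both brackets to zero gives the nullclines N1 + 0.519N2 = 283 and 1.11N1 + N2 = 315.
Substituting N2 = 315 - 1.11N1 into the first: N1(1 - 0.519·1.11) = 283 - 0.519·315.
So N1* = 120/0.424 = 282, and then N2* = 315 - 1.11·282 = 2.05.

N1* ≈ 282, N2* ≈ 2.05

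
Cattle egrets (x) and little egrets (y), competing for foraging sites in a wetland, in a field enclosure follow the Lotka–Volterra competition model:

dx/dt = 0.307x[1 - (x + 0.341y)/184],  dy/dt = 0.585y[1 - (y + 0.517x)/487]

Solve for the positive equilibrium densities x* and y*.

x* ≈ 21.8, y* ≈ 476

Setting both brackets to zero gives the nullclines x + 0.341y = 184 and 0.517x + y = 487.
Substituting y = 487 - 0.517x into the first: x(1 - 0.341·0.517) = 184 - 0.341·487.
So x* = 17.9/0.824 = 21.8, and then y* = 487 - 0.517·21.8 = 476.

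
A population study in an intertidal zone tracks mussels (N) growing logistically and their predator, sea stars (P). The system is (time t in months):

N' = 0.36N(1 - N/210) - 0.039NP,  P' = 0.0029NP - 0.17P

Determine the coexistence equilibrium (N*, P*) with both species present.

N* ≈ 58.6, P* ≈ 6.65

From dP/dt = 0 with P > 0: 0.0029N* = 0.17, so N* = 58.6.
Substitute into dN/dt = 0: 0.36(1 - 58.6/210) = 0.039P*.
The bracket is 0.721, giving P* = 0.26/0.039 = 6.65.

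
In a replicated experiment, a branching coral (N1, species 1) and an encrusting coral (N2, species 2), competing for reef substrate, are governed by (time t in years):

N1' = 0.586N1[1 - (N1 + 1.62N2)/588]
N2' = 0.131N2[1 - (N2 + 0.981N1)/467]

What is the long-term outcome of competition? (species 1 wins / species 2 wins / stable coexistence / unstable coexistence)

unstable coexistence (outcome depends on initial conditions)

Compare the nullcline intercepts: K1/α12 = 588/1.62 = 363 < K2 = 467; K2/α21 = 467/0.981 = 476 < K1 = 588.
Since both are reversed, neither can invade when rare; the interior point is a saddle.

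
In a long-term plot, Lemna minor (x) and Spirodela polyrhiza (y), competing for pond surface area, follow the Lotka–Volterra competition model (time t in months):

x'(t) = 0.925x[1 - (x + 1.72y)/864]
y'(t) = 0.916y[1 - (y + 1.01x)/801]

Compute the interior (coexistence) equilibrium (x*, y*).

x* ≈ 697, y* ≈ 97.2

Setting both brackets to zero gives the nullclines x + 1.72y = 864 and 1.01x + y = 801.
Substituting y = 801 - 1.01x into the first: x(1 - 1.72·1.01) = 864 - 1.72·801.
So x* = -514/-0.737 = 697, and then y* = 801 - 1.01·697 = 97.2.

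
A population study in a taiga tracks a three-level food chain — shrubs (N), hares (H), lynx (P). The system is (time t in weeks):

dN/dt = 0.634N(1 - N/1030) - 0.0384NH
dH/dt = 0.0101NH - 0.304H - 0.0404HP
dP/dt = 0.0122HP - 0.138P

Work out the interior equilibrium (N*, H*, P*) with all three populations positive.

N* ≈ 324, H* ≈ 11.3, P* ≈ 73.6

From dP/dt = 0: 0.0122H* = 0.138, so H* = 11.3.
From dN/dt = 0: 0.634(1 - N*/1030) = 0.0384·11.3, giving N* = 1030·(1 - 0.685) = 324.
From dH/dt = 0: 0.0101·324 - 0.304 = 0.0404P*, so P* = 2.97/0.0404 = 73.6.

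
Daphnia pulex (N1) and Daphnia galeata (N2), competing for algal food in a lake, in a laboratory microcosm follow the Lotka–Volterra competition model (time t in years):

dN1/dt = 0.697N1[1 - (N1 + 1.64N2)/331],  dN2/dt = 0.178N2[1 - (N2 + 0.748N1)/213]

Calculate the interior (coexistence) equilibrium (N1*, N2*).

Setting both brackets to zero gives the nullclines N1 + 1.64N2 = 331 and 0.748N1 + N2 = 213.
Substituting N2 = 213 - 0.748N1 into the first: N1(1 - 1.64·0.748) = 331 - 1.64·213.
So N1* = -18.3/-0.227 = 80.8, and then N2* = 213 - 0.748·80.8 = 153.

N1* ≈ 80.8, N2* ≈ 153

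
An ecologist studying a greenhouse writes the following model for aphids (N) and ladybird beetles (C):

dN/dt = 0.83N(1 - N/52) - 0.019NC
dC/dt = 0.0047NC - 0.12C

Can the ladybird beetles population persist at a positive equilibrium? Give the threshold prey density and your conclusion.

The predator equation gives dC/dt > 0 only when N > 0.12/0.0047 = 25.5.
Without the predator, N → K = 52. Since 52 > 25.5, the predator can invade and persist.

Threshold N = 25.5; K > 25.5, so yes, the predator persists.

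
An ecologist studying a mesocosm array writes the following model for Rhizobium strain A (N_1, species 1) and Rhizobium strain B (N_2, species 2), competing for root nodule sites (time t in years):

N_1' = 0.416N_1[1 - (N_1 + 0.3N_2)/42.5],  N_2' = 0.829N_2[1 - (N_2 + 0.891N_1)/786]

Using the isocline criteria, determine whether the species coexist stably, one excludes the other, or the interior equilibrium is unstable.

Compare the nullcline intercepts: K1/α12 = 42.5/0.3 = 142 < K2 = 786; K2/α21 = 786/0.891 = 882 > K1 = 42.5.
Since the inequalities point opposite ways, species 2 can invade but species 1 cannot.

species 2 excludes species 1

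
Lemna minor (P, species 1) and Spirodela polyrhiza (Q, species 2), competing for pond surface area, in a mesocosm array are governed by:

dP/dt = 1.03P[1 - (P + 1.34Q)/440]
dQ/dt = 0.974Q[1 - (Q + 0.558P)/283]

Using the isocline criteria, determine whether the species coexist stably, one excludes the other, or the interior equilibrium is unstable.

stable coexistence

Compare the nullcline intercepts: K1/α12 = 440/1.34 = 328 > K2 = 283; K2/α21 = 283/0.558 = 507 > K1 = 440.
Since both inequalities hold, each species can invade when rare, so the interior equilibrium is stable.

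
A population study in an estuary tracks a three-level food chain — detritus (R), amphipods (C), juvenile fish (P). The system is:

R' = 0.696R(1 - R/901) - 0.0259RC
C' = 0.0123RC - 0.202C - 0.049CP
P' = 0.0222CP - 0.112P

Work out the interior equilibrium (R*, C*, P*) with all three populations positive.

From dP/dt = 0: 0.0222C* = 0.112, so C* = 5.05.
From dR/dt = 0: 0.696(1 - R*/901) = 0.0259·5.05, giving R* = 901·(1 - 0.188) = 732.
From dC/dt = 0: 0.0123·732 - 0.202 = 0.049P*, so P* = 8.8/0.049 = 180.

R* ≈ 732, C* ≈ 5.05, P* ≈ 180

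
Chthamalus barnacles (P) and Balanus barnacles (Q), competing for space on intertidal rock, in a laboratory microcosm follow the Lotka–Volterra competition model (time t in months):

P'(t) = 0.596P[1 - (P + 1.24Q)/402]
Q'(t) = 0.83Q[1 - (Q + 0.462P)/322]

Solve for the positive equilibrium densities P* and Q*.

Setting both brackets to zero gives the nullclines P + 1.24Q = 402 and 0.462P + Q = 322.
Substituting Q = 322 - 0.462P into the first: P(1 - 1.24·0.462) = 402 - 1.24·322.
So P* = 2.72/0.427 = 6.37, and then Q* = 322 - 0.462·6.37 = 319.

P* ≈ 6.37, Q* ≈ 319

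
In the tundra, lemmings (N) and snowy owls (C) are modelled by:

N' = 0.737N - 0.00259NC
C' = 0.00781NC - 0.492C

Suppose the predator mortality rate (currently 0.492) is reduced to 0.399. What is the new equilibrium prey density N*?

N* ≈ 51.1

At the interior fixed point, setting dC/dt = 0 with C > 0 fixes N* = (predator death rate)/(NC coefficient) — independent of the other coefficients.
With the change, N* = 0.399/0.00781 = 51.1; it falls from 63.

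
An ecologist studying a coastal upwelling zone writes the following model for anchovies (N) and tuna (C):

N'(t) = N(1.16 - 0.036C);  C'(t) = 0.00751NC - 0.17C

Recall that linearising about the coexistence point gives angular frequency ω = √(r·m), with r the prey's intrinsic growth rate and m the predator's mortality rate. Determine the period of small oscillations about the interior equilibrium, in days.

T ≈ 14.1 days

Here r = 1.16 and m = 0.17, so r·m = 0.197.
ω = √0.197 = 0.444 per day, hence T = 2π/ω ≈ 14.1 days.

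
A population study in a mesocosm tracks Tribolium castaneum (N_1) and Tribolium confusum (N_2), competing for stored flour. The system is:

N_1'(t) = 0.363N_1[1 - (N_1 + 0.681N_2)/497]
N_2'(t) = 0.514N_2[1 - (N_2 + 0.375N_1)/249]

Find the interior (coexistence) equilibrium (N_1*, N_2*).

N_1* ≈ 440, N_2* ≈ 84.1

Setting both brackets to zero gives the nullclines N_1 + 0.681N_2 = 497 and 0.375N_1 + N_2 = 249.
Substituting N_2 = 249 - 0.375N_1 into the first: N_1(1 - 0.681·0.375) = 497 - 0.681·249.
So N_1* = 327/0.745 = 440, and then N_2* = 249 - 0.375·440 = 84.1.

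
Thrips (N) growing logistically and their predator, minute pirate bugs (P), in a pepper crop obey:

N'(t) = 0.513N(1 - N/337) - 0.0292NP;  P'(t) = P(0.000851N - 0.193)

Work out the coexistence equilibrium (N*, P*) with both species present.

From dP/dt = 0 with P > 0: 0.000851N* = 0.193, so N* = 227.
Substitute into dN/dt = 0: 0.513(1 - 227/337) = 0.0292P*.
The bracket is 0.327, giving P* = 0.168/0.0292 = 5.75.

N* ≈ 227, P* ≈ 5.75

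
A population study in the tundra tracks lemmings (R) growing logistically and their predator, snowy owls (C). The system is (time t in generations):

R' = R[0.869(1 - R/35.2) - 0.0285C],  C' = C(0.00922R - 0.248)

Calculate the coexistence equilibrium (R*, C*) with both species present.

From dC/dt = 0 with C > 0: 0.00922R* = 0.248, so R* = 26.9.
Substitute into dR/dt = 0: 0.869(1 - 26.9/35.2) = 0.0285C*.
The bracket is 0.236, giving C* = 0.205/0.0285 = 7.19.

R* ≈ 26.9, C* ≈ 7.19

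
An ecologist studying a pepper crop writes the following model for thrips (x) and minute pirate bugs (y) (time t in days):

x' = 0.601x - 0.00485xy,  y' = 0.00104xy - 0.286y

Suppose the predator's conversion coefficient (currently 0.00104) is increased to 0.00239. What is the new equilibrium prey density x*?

At the interior fixed point, setting dy/dt = 0 with y > 0 fixes x* = (predator death rate)/(xy coefficient) — independent of the other coefficients.
With the change, x* = 0.286/0.00239 = 120; it falls from 275.

x* ≈ 120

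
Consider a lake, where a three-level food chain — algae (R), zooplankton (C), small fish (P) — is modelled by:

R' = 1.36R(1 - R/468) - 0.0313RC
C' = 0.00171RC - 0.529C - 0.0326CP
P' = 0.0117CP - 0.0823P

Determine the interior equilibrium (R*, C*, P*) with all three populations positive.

R* ≈ 392, C* ≈ 7.03, P* ≈ 4.35

From dP/dt = 0: 0.0117C* = 0.0823, so C* = 7.03.
From dR/dt = 0: 1.36(1 - R*/468) = 0.0313·7.03, giving R* = 468·(1 - 0.162) = 392.
From dC/dt = 0: 0.00171·392 - 0.529 = 0.0326P*, so P* = 0.142/0.0326 = 4.35.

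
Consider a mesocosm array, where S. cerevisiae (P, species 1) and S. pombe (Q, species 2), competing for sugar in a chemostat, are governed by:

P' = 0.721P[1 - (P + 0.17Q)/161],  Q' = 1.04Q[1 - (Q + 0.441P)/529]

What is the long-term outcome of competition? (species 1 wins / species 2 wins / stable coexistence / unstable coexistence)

Compare the nullcline intercepts: K1/α12 = 161/0.17 = 947 > K2 = 529; K2/α21 = 529/0.441 = 1200 > K1 = 161.
Since both inequalities hold, each species can invade when rare, so the interior equilibrium is stable.

stable coexistence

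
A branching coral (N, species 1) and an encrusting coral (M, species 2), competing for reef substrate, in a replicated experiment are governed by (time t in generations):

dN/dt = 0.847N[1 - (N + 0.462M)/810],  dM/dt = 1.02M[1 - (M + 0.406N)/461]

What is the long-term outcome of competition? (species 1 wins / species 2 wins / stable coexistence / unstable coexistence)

stable coexistence

Compare the nullcline intercepts: K1/α12 = 810/0.462 = 1750 > K2 = 461; K2/α21 = 461/0.406 = 1140 > K1 = 810.
Since both inequalities hold, each species can invade when rare, so the interior equilibrium is stable.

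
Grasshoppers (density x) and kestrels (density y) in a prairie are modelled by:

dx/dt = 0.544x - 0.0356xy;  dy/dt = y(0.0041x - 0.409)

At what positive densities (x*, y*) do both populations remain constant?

x* ≈ 99.8, y* ≈ 15.3

Set dy/dt = 0 with y > 0: 0.0041x - 0.409 = 0, so x* = 0.409/0.0041 = 99.8.
Set dx/dt = 0 with x > 0: 0.544 - 0.0356y = 0, so y* = 0.544/0.0356 = 15.3.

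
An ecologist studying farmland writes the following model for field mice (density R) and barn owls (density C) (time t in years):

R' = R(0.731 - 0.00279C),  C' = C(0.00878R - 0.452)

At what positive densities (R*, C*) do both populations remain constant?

Set dC/dt = 0 with C > 0: 0.00878R - 0.452 = 0, so R* = 0.452/0.00878 = 51.5.
Set dR/dt = 0 with R > 0: 0.731 - 0.00279C = 0, so C* = 0.731/0.00279 = 262.

R* ≈ 51.5, C* ≈ 262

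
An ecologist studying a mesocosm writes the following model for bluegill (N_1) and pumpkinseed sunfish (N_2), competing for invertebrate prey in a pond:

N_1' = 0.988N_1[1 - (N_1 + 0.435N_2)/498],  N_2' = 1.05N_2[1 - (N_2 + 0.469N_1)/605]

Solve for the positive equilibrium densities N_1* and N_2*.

Setting both brackets to zero gives the nullclines N_1 + 0.435N_2 = 498 and 0.469N_1 + N_2 = 605.
Substituting N_2 = 605 - 0.469N_1 into the first: N_1(1 - 0.435·0.469) = 498 - 0.435·605.
So N_1* = 235/0.796 = 295, and then N_2* = 605 - 0.469·295 = 467.

N_1* ≈ 295, N_2* ≈ 467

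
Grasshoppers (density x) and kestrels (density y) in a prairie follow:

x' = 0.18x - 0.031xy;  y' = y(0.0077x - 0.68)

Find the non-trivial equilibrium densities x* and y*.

Set dy/dt = 0 with y > 0: 0.0077x - 0.68 = 0, so x* = 0.68/0.0077 = 88.3.
Set dx/dt = 0 with x > 0: 0.18 - 0.031y = 0, so y* = 0.18/0.031 = 5.81.

x* ≈ 88.3, y* ≈ 5.81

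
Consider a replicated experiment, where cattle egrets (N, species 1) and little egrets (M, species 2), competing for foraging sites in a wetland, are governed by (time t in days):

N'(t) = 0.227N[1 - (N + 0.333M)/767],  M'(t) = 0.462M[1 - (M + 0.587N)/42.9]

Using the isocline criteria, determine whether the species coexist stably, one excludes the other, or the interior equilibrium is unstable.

Compare the nullcline intercepts: K1/α12 = 767/0.333 = 2300 > K2 = 42.9; K2/α21 = 42.9/0.587 = 73.1 < K1 = 767.
Since the inequalities point opposite ways, species 1 can invade but species 2 cannot.

species 1 excludes species 2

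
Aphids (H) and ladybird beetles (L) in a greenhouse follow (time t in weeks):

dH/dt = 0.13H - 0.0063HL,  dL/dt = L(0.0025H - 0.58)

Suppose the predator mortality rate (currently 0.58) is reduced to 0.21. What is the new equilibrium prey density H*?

H* ≈ 84

At the interior fixed point, setting dL/dt = 0 with L > 0 fixes H* = (predator death rate)/(HL coefficient) — independent of the other coefficients.
With the change, H* = 0.21/0.0025 = 84; it falls from 232.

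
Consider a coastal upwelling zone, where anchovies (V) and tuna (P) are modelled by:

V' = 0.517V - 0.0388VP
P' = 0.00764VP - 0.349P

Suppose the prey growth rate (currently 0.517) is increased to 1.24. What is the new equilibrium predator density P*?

P* ≈ 32

At the interior fixed point, setting dV/dt = 0 with V > 0 fixes P* = (prey growth rate)/(VP coefficient) — independent of the other coefficients.
With the change, P* = 1.24/0.0388 = 32; it rises from 13.3.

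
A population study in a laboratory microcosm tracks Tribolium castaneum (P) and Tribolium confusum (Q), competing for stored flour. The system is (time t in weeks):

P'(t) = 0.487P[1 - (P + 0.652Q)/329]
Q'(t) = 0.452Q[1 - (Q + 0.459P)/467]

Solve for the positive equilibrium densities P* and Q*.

P* ≈ 35, Q* ≈ 451

Setting both brackets to zero gives the nullclines P + 0.652Q = 329 and 0.459P + Q = 467.
Substituting Q = 467 - 0.459P into the first: P(1 - 0.652·0.459) = 329 - 0.652·467.
So P* = 24.5/0.701 = 35, and then Q* = 467 - 0.459·35 = 451.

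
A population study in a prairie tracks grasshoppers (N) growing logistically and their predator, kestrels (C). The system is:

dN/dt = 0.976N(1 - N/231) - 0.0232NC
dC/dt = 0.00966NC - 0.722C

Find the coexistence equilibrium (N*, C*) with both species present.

N* ≈ 74.7, C* ≈ 28.5

From dC/dt = 0 with C > 0: 0.00966N* = 0.722, so N* = 74.7.
Substitute into dN/dt = 0: 0.976(1 - 74.7/231) = 0.0232C*.
The bracket is 0.676, giving C* = 0.66/0.0232 = 28.5.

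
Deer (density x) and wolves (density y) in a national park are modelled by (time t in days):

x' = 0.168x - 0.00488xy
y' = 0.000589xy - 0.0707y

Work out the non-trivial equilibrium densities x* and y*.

x* ≈ 120, y* ≈ 34.4

Set dy/dt = 0 with y > 0: 0.000589x - 0.0707 = 0, so x* = 0.0707/0.000589 = 120.
Set dx/dt = 0 with x > 0: 0.168 - 0.00488y = 0, so y* = 0.168/0.00488 = 34.4.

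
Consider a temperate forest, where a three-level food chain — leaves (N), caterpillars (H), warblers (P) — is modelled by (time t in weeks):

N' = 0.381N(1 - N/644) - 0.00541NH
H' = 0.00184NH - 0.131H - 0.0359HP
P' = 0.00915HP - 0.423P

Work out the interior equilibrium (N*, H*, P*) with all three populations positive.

From dP/dt = 0: 0.00915H* = 0.423, so H* = 46.2.
From dN/dt = 0: 0.381(1 - N*/644) = 0.00541·46.2, giving N* = 644·(1 - 0.656) = 221.
From dH/dt = 0: 0.00184·221 - 0.131 = 0.0359P*, so P* = 0.276/0.0359 = 7.69.

N* ≈ 221, H* ≈ 46.2, P* ≈ 7.69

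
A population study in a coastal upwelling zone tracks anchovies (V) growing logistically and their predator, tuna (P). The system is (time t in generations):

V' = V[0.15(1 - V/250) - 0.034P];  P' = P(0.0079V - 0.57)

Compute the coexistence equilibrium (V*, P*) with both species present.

V* ≈ 72.2, P* ≈ 3.14

From dP/dt = 0 with P > 0: 0.0079V* = 0.57, so V* = 72.2.
Substitute into dV/dt = 0: 0.15(1 - 72.2/250) = 0.034P*.
The bracket is 0.711, giving P* = 0.107/0.034 = 3.14.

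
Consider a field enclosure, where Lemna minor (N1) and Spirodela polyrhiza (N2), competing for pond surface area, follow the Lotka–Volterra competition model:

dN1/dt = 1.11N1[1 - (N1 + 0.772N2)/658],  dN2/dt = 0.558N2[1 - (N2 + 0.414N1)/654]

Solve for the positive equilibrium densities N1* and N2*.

Setting both brackets to zero gives the nullclines N1 + 0.772N2 = 658 and 0.414N1 + N2 = 654.
Substituting N2 = 654 - 0.414N1 into the first: N1(1 - 0.772·0.414) = 658 - 0.772·654.
So N1* = 153/0.68 = 225, and then N2* = 654 - 0.414·225 = 561.

N1* ≈ 225, N2* ≈ 561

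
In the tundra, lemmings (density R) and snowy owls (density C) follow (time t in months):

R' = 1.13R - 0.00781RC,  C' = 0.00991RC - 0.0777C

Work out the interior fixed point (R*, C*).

Set dC/dt = 0 with C > 0: 0.00991R - 0.0777 = 0, so R* = 0.0777/0.00991 = 7.84.
Set dR/dt = 0 with R > 0: 1.13 - 0.00781C = 0, so C* = 1.13/0.00781 = 145.

R* ≈ 7.84, C* ≈ 145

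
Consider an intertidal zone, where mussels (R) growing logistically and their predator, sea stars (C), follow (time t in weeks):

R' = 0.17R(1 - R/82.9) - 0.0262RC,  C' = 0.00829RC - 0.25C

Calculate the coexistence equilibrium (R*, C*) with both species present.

R* ≈ 30.2, C* ≈ 4.13

From dC/dt = 0 with C > 0: 0.00829R* = 0.25, so R* = 30.2.
Substitute into dR/dt = 0: 0.17(1 - 30.2/82.9) = 0.0262C*.
The bracket is 0.636, giving C* = 0.108/0.0262 = 4.13.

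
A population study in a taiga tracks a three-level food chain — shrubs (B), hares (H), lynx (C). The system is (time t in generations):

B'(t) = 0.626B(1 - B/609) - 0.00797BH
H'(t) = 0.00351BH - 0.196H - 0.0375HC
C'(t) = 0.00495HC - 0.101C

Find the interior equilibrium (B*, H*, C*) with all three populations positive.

From dC/dt = 0: 0.00495H* = 0.101, so H* = 20.4.
From dB/dt = 0: 0.626(1 - B*/609) = 0.00797·20.4, giving B* = 609·(1 - 0.26) = 451.
From dH/dt = 0: 0.00351·451 - 0.196 = 0.0375C*, so C* = 1.39/0.0375 = 37.

B* ≈ 451, H* ≈ 20.4, C* ≈ 37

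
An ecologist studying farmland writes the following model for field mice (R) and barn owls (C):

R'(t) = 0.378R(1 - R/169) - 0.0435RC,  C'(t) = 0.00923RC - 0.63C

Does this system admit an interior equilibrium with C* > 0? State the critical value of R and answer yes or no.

The predator equation gives dC/dt > 0 only when R > 0.63/0.00923 = 68.3.
Without the predator, R → K = 169. Since 169 > 68.3, the predator can invade and persist.

Threshold R = 68.3; K > 68.3, so yes, the predator persists.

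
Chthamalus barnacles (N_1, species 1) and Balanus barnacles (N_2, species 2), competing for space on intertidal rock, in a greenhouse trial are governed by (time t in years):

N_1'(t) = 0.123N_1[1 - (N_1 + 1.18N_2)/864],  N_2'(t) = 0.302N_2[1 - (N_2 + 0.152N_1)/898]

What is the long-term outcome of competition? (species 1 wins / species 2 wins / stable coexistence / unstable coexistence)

Compare the nullcline intercepts: K1/α12 = 864/1.18 = 732 < K2 = 898; K2/α21 = 898/0.152 = 5910 > K1 = 864.
Since the inequalities point opposite ways, species 2 can invade but species 1 cannot.

species 2 excludes species 1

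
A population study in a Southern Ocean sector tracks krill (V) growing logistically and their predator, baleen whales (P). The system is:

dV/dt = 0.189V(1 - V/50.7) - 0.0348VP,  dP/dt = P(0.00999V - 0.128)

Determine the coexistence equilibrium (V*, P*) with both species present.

From dP/dt = 0 with P > 0: 0.00999V* = 0.128, so V* = 12.8.
Substitute into dV/dt = 0: 0.189(1 - 12.8/50.7) = 0.0348P*.
The bracket is 0.747, giving P* = 0.141/0.0348 = 4.06.

V* ≈ 12.8, P* ≈ 4.06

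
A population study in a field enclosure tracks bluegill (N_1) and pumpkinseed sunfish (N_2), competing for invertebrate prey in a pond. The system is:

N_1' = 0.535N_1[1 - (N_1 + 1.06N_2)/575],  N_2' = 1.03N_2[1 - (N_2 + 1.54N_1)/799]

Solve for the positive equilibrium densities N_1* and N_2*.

Setting both brackets to zero gives the nullclines N_1 + 1.06N_2 = 575 and 1.54N_1 + N_2 = 799.
Substituting N_2 = 799 - 1.54N_1 into the first: N_1(1 - 1.06·1.54) = 575 - 1.06·799.
So N_1* = -272/-0.632 = 430, and then N_2* = 799 - 1.54·430 = 137.

N_1* ≈ 430, N_2* ≈ 137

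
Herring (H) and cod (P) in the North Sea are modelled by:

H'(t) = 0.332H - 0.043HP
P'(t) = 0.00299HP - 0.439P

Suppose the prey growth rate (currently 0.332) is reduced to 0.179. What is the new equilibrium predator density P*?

P* ≈ 4.16

At the interior fixed point, setting dH/dt = 0 with H > 0 fixes P* = (prey growth rate)/(HP coefficient) — independent of the other coefficients.
With the change, P* = 0.179/0.043 = 4.16; it falls from 7.72.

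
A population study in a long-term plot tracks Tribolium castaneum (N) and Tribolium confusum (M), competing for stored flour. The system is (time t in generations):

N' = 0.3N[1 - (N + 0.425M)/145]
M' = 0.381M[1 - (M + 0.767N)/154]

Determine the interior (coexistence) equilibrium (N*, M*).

Setting both brackets to zero gives the nullclines N + 0.425M = 145 and 0.767N + M = 154.
Substituting M = 154 - 0.767N into the first: N(1 - 0.425·0.767) = 145 - 0.425·154.
So N* = 79.5/0.674 = 118, and then M* = 154 - 0.767·118 = 63.5.

N* ≈ 118, M* ≈ 63.5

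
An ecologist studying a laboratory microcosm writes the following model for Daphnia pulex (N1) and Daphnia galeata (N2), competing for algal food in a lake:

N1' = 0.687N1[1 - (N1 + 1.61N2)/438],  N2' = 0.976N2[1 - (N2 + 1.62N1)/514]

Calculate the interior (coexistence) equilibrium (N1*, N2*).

N1* ≈ 242, N2* ≈ 122

Setting both brackets to zero gives the nullclines N1 + 1.61N2 = 438 and 1.62N1 + N2 = 514.
Substituting N2 = 514 - 1.62N1 into the first: N1(1 - 1.61·1.62) = 438 - 1.61·514.
So N1* = -390/-1.61 = 242, and then N2* = 514 - 1.62·242 = 122.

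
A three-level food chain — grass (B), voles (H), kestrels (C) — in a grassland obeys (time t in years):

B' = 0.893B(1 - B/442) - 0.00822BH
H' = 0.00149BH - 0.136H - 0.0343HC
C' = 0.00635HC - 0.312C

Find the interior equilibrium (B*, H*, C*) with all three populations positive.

From dC/dt = 0: 0.00635H* = 0.312, so H* = 49.1.
From dB/dt = 0: 0.893(1 - B*/442) = 0.00822·49.1, giving B* = 442·(1 - 0.452) = 242.
From dH/dt = 0: 0.00149·242 - 0.136 = 0.0343C*, so C* = 0.225/0.0343 = 6.55.

B* ≈ 242, H* ≈ 49.1, C* ≈ 6.55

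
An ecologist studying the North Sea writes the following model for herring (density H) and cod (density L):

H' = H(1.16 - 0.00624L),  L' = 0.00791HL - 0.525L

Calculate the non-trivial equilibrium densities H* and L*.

Set dL/dt = 0 with L > 0: 0.00791H - 0.525 = 0, so H* = 0.525/0.00791 = 66.4.
Set dH/dt = 0 with H > 0: 1.16 - 0.00624L = 0, so L* = 1.16/0.00624 = 186.

H* ≈ 66.4, L* ≈ 186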